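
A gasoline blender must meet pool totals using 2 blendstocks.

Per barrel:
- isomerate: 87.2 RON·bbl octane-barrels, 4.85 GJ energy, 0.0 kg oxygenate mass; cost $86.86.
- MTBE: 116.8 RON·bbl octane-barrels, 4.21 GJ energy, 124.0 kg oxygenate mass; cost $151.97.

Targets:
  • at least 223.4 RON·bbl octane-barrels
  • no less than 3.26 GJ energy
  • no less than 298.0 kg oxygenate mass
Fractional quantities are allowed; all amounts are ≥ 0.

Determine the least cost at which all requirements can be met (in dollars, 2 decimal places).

Let x1 = barrels of isomerate, x2 = barrels of MTBE.
min 86.86x1 + 151.97x2 s.t.:
  87.2x1 + 116.8x2 ≥ 223.4   (octane-barrels)
  4.85x1 + 4.21x2 ≥ 3.26   (energy)
  124x2 ≥ 298   (oxygenate mass)
  x1, x2 ≥ 0.
The minimum-cost mix takes nothing from isomerate — only MTBE. Binding constraint: oxygenate mass.
Optimal quantities: MTBE = 2.40323 barrels.
Hence cost = 151.97·2.40323 = $365.2189.

$365.22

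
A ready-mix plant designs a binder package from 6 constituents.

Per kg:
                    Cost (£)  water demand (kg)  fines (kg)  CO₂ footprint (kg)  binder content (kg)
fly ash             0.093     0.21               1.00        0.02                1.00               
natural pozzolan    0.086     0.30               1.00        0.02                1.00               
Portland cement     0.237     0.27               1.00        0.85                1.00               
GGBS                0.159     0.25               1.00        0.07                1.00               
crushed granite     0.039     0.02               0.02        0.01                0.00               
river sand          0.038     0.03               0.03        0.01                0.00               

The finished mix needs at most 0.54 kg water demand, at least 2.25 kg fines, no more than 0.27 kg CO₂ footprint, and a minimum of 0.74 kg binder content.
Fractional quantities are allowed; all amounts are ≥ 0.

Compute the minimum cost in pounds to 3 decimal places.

Set it up as a linear program. Let x1 = kg of fly ash, x2 = kg of natural pozzolan, x3 = kg of Portland cement, x4 = kg of GGBS, x5 = kg of crushed granite, x6 = kg of river sand.
Minimize 0.093x1 + 0.086x2 + 0.237x3 + 0.159x4 + 0.039x5 + 0.038x6 s.t.:
  0.21x1 + 0.3x2 + 0.27x3 + 0.25x4 + 0.02x5 + 0.03x6 ≤ 0.54   (water demand)
  1x1 + 1x2 + 1x3 + 1x4 + 0.02x5 + 0.03x6 ≥ 2.25   (fines)
  0.02x1 + 0.02x2 + 0.85x3 + 0.07x4 + 0.01x5 + 0.01x6 ≤ 0.27   (CO₂ footprint)
  1x1 + 1x2 + 1x3 + 1x4 ≥ 0.74   (binder content)
  x1, x2, x3, x4, x5, x6 ≥ 0.
The cheapest feasible vertex uses only fly ash, natural pozzolan; Portland cement, GGBS, crushed granite, river sand are not used. There the water demand and fines constraints are tight.
So fly ash = 1.5 kg, natural pozzolan = 0.75 kg.
Total cost: 0.093·1.5 + 0.086·0.75 = 0.20400.

£0.204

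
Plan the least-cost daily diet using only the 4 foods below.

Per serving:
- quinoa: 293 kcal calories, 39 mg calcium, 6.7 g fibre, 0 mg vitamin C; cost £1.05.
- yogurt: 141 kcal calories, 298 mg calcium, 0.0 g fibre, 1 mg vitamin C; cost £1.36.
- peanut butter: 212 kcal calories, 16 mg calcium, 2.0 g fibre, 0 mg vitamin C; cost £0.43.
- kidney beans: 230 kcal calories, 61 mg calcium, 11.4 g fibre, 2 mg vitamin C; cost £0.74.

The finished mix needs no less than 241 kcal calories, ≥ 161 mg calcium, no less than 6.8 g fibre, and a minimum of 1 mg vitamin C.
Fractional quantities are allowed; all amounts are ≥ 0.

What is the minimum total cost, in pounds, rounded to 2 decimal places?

£1.08

Treat it as an LP. Let x1 = servings of quinoa, x2 = servings of yogurt, x3 = servings of peanut butter, x4 = servings of kidney beans.
Minimize 1.05x1 + 1.36x2 + 0.43x3 + 0.74x4 with:
  293x1 + 141x2 + 212x3 + 230x4 ≥ 241   (calories)
  39x1 + 298x2 + 16x3 + 61x4 ≥ 161   (calcium)
  6.7x1 + 2x3 + 11.4x4 ≥ 6.8   (fibre)
  1x2 + 2x4 ≥ 1   (vitamin C)
  x1, x2, x3, x4 ≥ 0.
At the optimum only yogurt, peanut butter, kidney beans are positive (quinoa = 0). Binding constraints: calories, calcium, fibre.
So yogurt = 0.4135 servings, peanut butter = 0.2651 servings, kidney beans = 0.55 servings.
Objective = 1.36·0.4135 + 0.43·0.2651 + 0.74·0.55 = 1.0834.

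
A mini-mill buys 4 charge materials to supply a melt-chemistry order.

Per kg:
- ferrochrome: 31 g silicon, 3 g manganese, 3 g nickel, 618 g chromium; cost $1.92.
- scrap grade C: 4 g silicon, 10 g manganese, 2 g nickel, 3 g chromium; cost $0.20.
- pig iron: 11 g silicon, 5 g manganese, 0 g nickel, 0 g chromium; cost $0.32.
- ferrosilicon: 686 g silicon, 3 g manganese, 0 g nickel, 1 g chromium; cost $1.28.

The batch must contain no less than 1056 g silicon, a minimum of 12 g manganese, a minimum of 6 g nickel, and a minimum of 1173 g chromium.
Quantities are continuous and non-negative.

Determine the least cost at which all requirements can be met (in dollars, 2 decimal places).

This is a linear program. Let x1 = kg of ferrochrome, x2 = kg of scrap grade C, x3 = kg of pig iron, x4 = kg of ferrosilicon.
Minimize 1.92x1 + 0.2x2 + 0.32x3 + 1.28x4 with:
  31x1 + 4x2 + 11x3 + 686x4 ≥ 1056   (silicon)
  3x1 + 10x2 + 5x3 + 3x4 ≥ 12   (manganese)
  3x1 + 2x2 ≥ 6   (nickel)
  618x1 + 3x2 + 1x4 ≥ 1173   (chromium)
  x1, x2, x3, x4 ≥ 0.
The minimum-cost mix takes nothing from pig iron — only ferrochrome, scrap grade C, ferrosilicon. The silicon, manganese, chromium requirements are met with equality.
Solving gives x1 = 1.895, x2 = 0.1958, x4 = 1.453.
Hence cost = 1.92·1.895 + 0.2·0.1958 + 1.28·1.453 = $5.5374.

$5.54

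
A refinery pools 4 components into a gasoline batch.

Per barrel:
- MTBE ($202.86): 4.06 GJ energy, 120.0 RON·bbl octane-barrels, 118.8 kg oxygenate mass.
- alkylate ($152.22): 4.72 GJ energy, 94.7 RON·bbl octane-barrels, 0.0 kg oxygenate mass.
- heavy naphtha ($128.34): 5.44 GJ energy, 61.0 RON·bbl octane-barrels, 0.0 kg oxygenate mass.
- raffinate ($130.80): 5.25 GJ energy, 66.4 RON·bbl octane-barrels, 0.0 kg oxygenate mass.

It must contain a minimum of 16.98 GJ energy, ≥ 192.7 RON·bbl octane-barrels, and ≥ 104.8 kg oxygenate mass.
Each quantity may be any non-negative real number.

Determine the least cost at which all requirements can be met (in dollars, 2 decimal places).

Let x1 = barrels of MTBE, x2 = barrels of alkylate, x3 = barrels of heavy naphtha, x4 = barrels of raffinate.
min 202.86x1 + 152.22x2 + 128.34x3 + 130.8x4 subject to:
  4.06x1 + 4.72x2 + 5.44x3 + 5.25x4 ≥ 16.98   (energy)
  120x1 + 94.7x2 + 61x3 + 66.4x4 ≥ 192.7   (octane-barrels)
  118.8x1 ≥ 104.8   (oxygenate mass)
  x1, x2, x3, x4 ≥ 0.
The optimal basis is {MTBE, heavy naphtha}; alkylate, raffinate drop out. Binding constraints: energy and oxygenate mass.
Solving gives x1 = 0.88215, x3 = 2.463.
Total cost: 202.86·0.88215 + 128.34·2.463 = 495.0544.

$495.05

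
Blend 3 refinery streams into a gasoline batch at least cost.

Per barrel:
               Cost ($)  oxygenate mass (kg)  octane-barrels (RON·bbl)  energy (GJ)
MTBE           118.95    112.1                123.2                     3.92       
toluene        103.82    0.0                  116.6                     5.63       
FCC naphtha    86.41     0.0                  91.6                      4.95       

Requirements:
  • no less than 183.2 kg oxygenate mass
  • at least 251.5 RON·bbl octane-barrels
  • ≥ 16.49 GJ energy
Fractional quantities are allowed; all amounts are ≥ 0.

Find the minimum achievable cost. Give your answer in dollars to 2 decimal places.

Let x1 = barrels of MTBE, x2 = barrels of toluene, x3 = barrels of FCC naphtha.
min 118.95x1 + 103.82x2 + 86.41x3 with:
  112.1x1 ≥ 183.2   (oxygenate mass)
  123.2x1 + 116.6x2 + 91.6x3 ≥ 251.5   (octane-barrels)
  3.92x1 + 5.63x2 + 4.95x3 ≥ 16.49   (energy)
  x1, x2, x3 ≥ 0.
The minimum-cost mix takes nothing from toluene — only MTBE, FCC naphtha. There the oxygenate mass and energy constraints are tight.
Optimal quantities: MTBE = 1.63426 barrels, FCC naphtha = 2.03712 barrels.
Cost = 118.95·1.63426 + 86.41·2.03712 = 370.4228.

$370.42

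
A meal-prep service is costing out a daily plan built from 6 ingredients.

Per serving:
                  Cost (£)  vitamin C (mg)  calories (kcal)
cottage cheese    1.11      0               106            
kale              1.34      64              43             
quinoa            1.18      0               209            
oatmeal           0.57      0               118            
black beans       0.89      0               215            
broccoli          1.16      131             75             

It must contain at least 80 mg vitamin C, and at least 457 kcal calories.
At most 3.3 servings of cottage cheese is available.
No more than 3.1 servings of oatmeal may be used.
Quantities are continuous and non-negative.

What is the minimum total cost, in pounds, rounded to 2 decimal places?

£2.41

Set it up as a linear program. Let x1 = servings of cottage cheese, x2 = servings of kale, x3 = servings of quinoa, x4 = servings of oatmeal, x5 = servings of black beans, x6 = servings of broccoli.
Minimise 1.11x1 + 1.34x2 + 1.18x3 + 0.57x4 + 0.89x5 + 1.16x6 subject to:
  64x2 + 131x6 ≥ 80   (vitamin C)
  106x1 + 43x2 + 209x3 + 118x4 + 215x5 + 75x6 ≥ 457   (calories)
  x1 ≤ 3.3
  x4 ≤ 3.1
  x1, x2, x3, x4, x5, x6 ≥ 0.
The minimum-cost mix takes nothing from cottage cheese, kale, quinoa, oatmeal — only black beans, broccoli. Binding constraints: vitamin C and calories.
That vertex is x5 = 1.913, x6 = 0.6107.
Hence cost = 0.89·1.913 + 1.16·0.6107 = £2.4110.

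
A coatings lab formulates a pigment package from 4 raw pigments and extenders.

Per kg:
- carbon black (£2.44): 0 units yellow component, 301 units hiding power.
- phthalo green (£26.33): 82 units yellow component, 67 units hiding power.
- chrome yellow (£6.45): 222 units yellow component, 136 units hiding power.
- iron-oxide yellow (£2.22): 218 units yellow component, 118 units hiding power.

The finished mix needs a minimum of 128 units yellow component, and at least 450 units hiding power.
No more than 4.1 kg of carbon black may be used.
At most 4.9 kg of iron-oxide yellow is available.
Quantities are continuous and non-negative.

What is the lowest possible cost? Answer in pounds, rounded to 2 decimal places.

Set it up as a linear program. Let x1 = kg of carbon black, x2 = kg of phthalo green, x3 = kg of chrome yellow, x4 = kg of iron-oxide yellow.
Minimise 2.44x1 + 26.33x2 + 6.45x3 + 2.22x4 s.t.:
  82x2 + 222x3 + 218x4 ≥ 128   (yellow component)
  301x1 + 67x2 + 136x3 + 118x4 ≥ 450   (hiding power)
  x1 ≤ 4.1
  x4 ≤ 4.9
  x1, x2, x3, x4 ≥ 0.
The optimal basis is {carbon black, iron-oxide yellow}; phthalo green, chrome yellow drop out. The yellow component and hiding power requirements are met with equality.
That vertex is x1 = 1.265, x4 = 0.5872.
Objective = 2.44·1.265 + 2.22·0.5872 = 4.3902.

£4.39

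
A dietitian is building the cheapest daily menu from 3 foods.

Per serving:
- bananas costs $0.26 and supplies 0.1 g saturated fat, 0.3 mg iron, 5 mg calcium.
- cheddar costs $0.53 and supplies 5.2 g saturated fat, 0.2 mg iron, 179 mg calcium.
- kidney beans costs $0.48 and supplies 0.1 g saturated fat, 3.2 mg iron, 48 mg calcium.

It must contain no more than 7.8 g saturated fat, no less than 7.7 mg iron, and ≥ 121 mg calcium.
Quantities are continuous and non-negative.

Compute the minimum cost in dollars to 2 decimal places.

$1.17

This is a linear program. Let x1 = servings of bananas, x2 = servings of cheddar, x3 = servings of kidney beans.
Minimize 0.26x1 + 0.53x2 + 0.48x3 s.t.:
  0.1x1 + 5.2x2 + 0.1x3 ≤ 7.8   (saturated fat)
  0.3x1 + 0.2x2 + 3.2x3 ≥ 7.7   (iron)
  5x1 + 179x2 + 48x3 ≥ 121   (calcium)
  x1, x2, x3 ≥ 0.
At the optimum only cheddar, kidney beans are positive (bananas = 0). The iron and calcium requirements are met with equality.
Solving gives x2 = 0.03125, x3 = 2.404.
Cost = 0.53·0.03125 + 0.48·2.404 = 1.1705.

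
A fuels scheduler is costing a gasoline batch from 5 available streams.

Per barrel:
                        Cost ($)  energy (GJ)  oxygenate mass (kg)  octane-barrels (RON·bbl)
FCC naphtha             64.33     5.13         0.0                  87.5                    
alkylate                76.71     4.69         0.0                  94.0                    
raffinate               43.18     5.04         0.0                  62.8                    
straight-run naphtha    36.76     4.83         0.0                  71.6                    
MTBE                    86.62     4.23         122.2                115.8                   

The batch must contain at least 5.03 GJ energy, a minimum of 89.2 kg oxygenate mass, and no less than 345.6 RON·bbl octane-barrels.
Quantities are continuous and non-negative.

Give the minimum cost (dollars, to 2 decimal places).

Let x1 = barrels of FCC naphtha, x2 = barrels of alkylate, x3 = barrels of raffinate, x4 = barrels of straight-run naphtha, x5 = barrels of MTBE.
Minimise 64.33x1 + 76.71x2 + 43.18x3 + 36.76x4 + 86.62x5 subject to:
  5.13x1 + 4.69x2 + 5.04x3 + 4.83x4 + 4.23x5 ≥ 5.03   (energy)
  122.2x5 ≥ 89.2   (oxygenate mass)
  87.5x1 + 94x2 + 62.8x3 + 71.6x4 + 115.8x5 ≥ 345.6   (octane-barrels)
  x1, x2, x3, x4, x5 ≥ 0.
The cheapest feasible vertex uses only straight-run naphtha, MTBE; FCC naphtha, alkylate, raffinate are not used. There the oxygenate mass and octane-barrels constraints are tight.
So straight-run naphtha = 3.646 barrels, MTBE = 0.73 barrels.
Objective = 36.76·3.646 + 86.62·0.73 = 197.2596.

$197.26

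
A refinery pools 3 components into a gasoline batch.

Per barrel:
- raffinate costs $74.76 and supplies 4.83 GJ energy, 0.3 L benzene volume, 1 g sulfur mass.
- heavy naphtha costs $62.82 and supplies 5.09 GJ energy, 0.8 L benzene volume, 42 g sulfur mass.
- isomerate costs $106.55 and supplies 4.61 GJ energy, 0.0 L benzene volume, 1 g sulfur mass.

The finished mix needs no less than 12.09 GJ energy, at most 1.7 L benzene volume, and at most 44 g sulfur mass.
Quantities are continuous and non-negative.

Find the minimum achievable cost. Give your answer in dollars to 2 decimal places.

Treat it as an LP. Let x1 = barrels of raffinate, x2 = barrels of heavy naphtha, x3 = barrels of isomerate.
Minimise 74.76x1 + 62.82x2 + 106.55x3 with:
  4.83x1 + 5.09x2 + 4.61x3 ≥ 12.09   (energy)
  0.3x1 + 0.8x2 ≤ 1.7   (benzene volume)
  1x1 + 42x2 + 1x3 ≤ 44   (sulfur mass)
  x1, x2, x3 ≥ 0.
The minimum-cost mix takes nothing from isomerate — only raffinate, heavy naphtha. Binding constraints: energy and sulfur mass.
So raffinate = 1.4351 barrels, heavy naphtha = 1.0134 barrels.
Hence cost = 74.76·1.4351 + 62.82·1.0134 = $170.9499.

$170.95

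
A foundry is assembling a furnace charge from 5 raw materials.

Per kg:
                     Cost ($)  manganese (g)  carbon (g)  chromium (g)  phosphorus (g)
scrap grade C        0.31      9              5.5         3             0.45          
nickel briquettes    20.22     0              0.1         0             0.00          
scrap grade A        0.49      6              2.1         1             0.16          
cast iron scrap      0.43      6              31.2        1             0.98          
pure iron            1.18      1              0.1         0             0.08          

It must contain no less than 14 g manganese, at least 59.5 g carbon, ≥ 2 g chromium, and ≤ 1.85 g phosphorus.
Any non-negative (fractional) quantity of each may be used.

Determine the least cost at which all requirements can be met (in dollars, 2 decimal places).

Set it up as a linear program. Let x1 = kg of scrap grade C, x2 = kg of nickel briquettes, x3 = kg of scrap grade A, x4 = kg of cast iron scrap, x5 = kg of pure iron.
min 0.31x1 + 20.22x2 + 0.49x3 + 0.43x4 + 1.18x5 subject to:
  9x1 + 6x3 + 6x4 + 1x5 ≥ 14   (manganese)
  5.5x1 + 0.1x2 + 2.1x3 + 31.2x4 + 0.1x5 ≥ 59.5   (carbon)
  3x1 + 1x3 + 1x4 ≥ 2   (chromium)
  0.45x1 + 0.16x3 + 0.98x4 + 0.08x5 ≤ 1.85   (phosphorus)
  x1, x2, x3, x4, x5 ≥ 0.
The optimal basis is {nickel briquettes, scrap grade A, cast iron scrap}; scrap grade C, pure iron drop out. Binding constraints: manganese, carbon, phosphorus.
So nickel briquettes = 21.9634 kg, scrap grade A = 0.53252 kg, cast iron scrap = 1.80081 kg.
Total cost: 20.22·21.9634 + 0.49·0.53252 + 0.43·1.80081 = 445.1352.

$445.14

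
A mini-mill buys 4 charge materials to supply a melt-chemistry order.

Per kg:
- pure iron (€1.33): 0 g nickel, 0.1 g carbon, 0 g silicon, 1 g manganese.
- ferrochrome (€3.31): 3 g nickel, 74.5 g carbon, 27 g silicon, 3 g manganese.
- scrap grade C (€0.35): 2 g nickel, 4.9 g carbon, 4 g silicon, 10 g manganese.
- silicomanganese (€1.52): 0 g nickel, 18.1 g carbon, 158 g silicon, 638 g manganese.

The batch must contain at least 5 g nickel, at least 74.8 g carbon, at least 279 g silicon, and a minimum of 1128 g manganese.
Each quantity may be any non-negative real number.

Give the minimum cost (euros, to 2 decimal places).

Let x1 = kg of pure iron, x2 = kg of ferrochrome, x3 = kg of scrap grade C, x4 = kg of silicomanganese.
Minimize 1.33x1 + 3.31x2 + 0.35x3 + 1.52x4 subject to:
  3x2 + 2x3 ≥ 5   (nickel)
  0.1x1 + 74.5x2 + 4.9x3 + 18.1x4 ≥ 74.8   (carbon)
  27x2 + 4x3 + 158x4 ≥ 279   (silicon)
  1x1 + 3x2 + 10x3 + 638x4 ≥ 1128   (manganese)
  x1, x2, x3, x4 ≥ 0.
At the optimum only ferrochrome, scrap grade C, silicomanganese are positive (pure iron = 0). The nickel, carbon, manganese requirements are met with equality.
Solving gives x2 = 0.4631, x3 = 1.805, x4 = 1.738.
Hence cost = 3.31·0.4631 + 0.35·1.805 + 1.52·1.738 = €4.8064.

€4.81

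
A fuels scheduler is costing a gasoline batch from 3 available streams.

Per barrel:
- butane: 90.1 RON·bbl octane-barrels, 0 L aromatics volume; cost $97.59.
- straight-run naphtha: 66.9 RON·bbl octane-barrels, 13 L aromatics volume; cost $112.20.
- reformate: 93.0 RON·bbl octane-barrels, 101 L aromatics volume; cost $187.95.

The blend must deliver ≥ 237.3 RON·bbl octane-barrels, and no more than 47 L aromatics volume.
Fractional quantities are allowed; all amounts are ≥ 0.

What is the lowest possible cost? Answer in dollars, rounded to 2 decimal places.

This is a linear program. Let x1 = barrels of butane, x2 = barrels of straight-run naphtha, x3 = barrels of reformate.
min 97.59x1 + 112.2x2 + 187.95x3 s.t.:
  90.1x1 + 66.9x2 + 93x3 ≥ 237.3   (octane-barrels)
  13x2 + 101x3 ≤ 47   (aromatics volume)
  x1, x2, x3 ≥ 0.
The cheapest feasible vertex uses only butane; straight-run naphtha, reformate are not used. There the octane-barrels constraint is tight.
So butane = 2.63374 barrels.
Total cost: 97.59·2.63374 = 257.0267.

$257.03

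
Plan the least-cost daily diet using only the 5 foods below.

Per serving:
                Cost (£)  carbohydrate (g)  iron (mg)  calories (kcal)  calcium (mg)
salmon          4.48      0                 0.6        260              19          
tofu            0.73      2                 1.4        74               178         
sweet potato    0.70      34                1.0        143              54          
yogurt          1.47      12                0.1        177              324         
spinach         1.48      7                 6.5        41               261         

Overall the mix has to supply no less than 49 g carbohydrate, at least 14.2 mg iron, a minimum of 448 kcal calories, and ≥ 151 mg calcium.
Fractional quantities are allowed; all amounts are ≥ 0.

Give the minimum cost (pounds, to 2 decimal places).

Let x1 = servings of salmon, x2 = servings of tofu, x3 = servings of sweet potato, x4 = servings of yogurt, x5 = servings of spinach.
min 4.48x1 + 0.73x2 + 0.7x3 + 1.47x4 + 1.48x5 with:
  2x2 + 34x3 + 12x4 + 7x5 ≥ 49   (carbohydrate)
  0.6x1 + 1.4x2 + 1x3 + 0.1x4 + 6.5x5 ≥ 14.2   (iron)
  260x1 + 74x2 + 143x3 + 177x4 + 41x5 ≥ 448   (calories)
  19x1 + 178x2 + 54x3 + 324x4 + 261x5 ≥ 151   (calcium)
  x1, x2, x3, x4, x5 ≥ 0.
The minimum-cost mix takes nothing from salmon, tofu, yogurt — only sweet potato, spinach. Binding constraints: iron and calories.
Solving gives x3 = 2.622, x5 = 1.781.
Objective = 0.7·2.622 + 1.48·1.781 = 4.4713.

£4.47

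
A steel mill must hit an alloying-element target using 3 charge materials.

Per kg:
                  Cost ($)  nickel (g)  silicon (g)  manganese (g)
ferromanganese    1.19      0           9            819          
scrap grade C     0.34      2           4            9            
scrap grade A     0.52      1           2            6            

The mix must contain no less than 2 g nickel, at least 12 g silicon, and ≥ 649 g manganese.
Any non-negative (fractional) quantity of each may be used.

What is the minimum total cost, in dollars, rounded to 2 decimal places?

$1.35

Let x1 = kg of ferromanganese, x2 = kg of scrap grade C, x3 = kg of scrap grade A.
min 1.19x1 + 0.34x2 + 0.52x3 subject to:
  2x2 + 1x3 ≥ 2   (nickel)
  9x1 + 4x2 + 2x3 ≥ 12   (silicon)
  819x1 + 9x2 + 6x3 ≥ 649   (manganese)
  x1, x2, x3 ≥ 0.
The optimal basis is {ferromanganese, scrap grade C}; scrap grade A drops out. There the silicon and manganese constraints are tight.
Optimal quantities: ferromanganese = 0.7787 kg, scrap grade C = 1.248 kg.
Hence cost = 1.19·0.7787 + 0.34·1.248 = $1.3510.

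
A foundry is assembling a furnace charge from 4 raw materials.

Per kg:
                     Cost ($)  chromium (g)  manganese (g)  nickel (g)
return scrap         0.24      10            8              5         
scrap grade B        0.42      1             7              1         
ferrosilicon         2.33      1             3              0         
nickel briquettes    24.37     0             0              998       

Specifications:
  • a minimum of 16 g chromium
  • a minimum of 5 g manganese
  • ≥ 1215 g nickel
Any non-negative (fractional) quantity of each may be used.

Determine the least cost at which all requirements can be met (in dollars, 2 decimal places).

$29.86

This is a linear program. Let x1 = kg of return scrap, x2 = kg of scrap grade B, x3 = kg of ferrosilicon, x4 = kg of nickel briquettes.
Minimize 0.24x1 + 0.42x2 + 2.33x3 + 24.37x4 subject to:
  10x1 + 1x2 + 1x3 ≥ 16   (chromium)
  8x1 + 7x2 + 3x3 ≥ 5   (manganese)
  5x1 + 1x2 + 998x4 ≥ 1215   (nickel)
  x1, x2, x3, x4 ≥ 0.
The optimal basis is {return scrap, nickel briquettes}; scrap grade B, ferrosilicon drop out. The chromium and nickel requirements are met with equality.
That vertex is x1 = 1.6, x4 = 1.2094.
Total cost: 0.24·1.6 + 24.37·1.2094 = 29.8571.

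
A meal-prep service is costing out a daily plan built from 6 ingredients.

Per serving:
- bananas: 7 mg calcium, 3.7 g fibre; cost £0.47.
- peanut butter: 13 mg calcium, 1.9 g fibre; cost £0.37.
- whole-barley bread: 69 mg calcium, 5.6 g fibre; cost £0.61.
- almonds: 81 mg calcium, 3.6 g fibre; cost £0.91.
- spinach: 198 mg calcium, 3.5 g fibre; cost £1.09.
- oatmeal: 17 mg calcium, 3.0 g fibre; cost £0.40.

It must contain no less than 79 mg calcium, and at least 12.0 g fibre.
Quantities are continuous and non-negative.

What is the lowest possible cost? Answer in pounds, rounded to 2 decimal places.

This is a linear program. Let x1 = servings of bananas, x2 = servings of peanut butter, x3 = servings of whole-barley bread, x4 = servings of almonds, x5 = servings of spinach, x6 = servings of oatmeal.
min 0.47x1 + 0.37x2 + 0.61x3 + 0.91x4 + 1.09x5 + 0.4x6 subject to:
  7x1 + 13x2 + 69x3 + 81x4 + 198x5 + 17x6 ≥ 79   (calcium)
  3.7x1 + 1.9x2 + 5.6x3 + 3.6x4 + 3.5x5 + 3x6 ≥ 12   (fibre)
  x1, x2, x3, x4, x5, x6 ≥ 0.
At the optimum only whole-barley bread is positive (bananas, peanut butter, almonds, spinach, oatmeal = 0). The fibre requirement is met with equality.
Solving gives x3 = 2.143.
Cost = 0.61·2.143 = 1.3072.

£1.31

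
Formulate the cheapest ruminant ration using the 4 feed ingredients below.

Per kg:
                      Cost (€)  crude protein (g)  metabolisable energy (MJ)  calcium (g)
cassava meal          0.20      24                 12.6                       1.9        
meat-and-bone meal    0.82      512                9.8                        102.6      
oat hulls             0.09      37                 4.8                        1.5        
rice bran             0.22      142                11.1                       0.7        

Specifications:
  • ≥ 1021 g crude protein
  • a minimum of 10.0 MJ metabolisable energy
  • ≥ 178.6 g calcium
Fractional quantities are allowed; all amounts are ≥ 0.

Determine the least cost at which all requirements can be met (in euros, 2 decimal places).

This is a linear program. Let x1 = kg of cassava meal, x2 = kg of meat-and-bone meal, x3 = kg of oat hulls, x4 = kg of rice bran.
Minimise 0.2x1 + 0.82x2 + 0.09x3 + 0.22x4 with:
  24x1 + 512x2 + 37x3 + 142x4 ≥ 1021   (crude protein)
  12.6x1 + 9.8x2 + 4.8x3 + 11.1x4 ≥ 10   (metabolisable energy)
  1.9x1 + 102.6x2 + 1.5x3 + 0.7x4 ≥ 178.6   (calcium)
  x1, x2, x3, x4 ≥ 0.
At the optimum only meat-and-bone meal, rice bran are positive (cassava meal, oat hulls = 0). There the crude protein and calcium constraints are tight.
Solving gives x2 = 1.734, x4 = 0.9367.
Cost = 0.82·1.734 + 0.22·0.9367 = 1.6280.

€1.63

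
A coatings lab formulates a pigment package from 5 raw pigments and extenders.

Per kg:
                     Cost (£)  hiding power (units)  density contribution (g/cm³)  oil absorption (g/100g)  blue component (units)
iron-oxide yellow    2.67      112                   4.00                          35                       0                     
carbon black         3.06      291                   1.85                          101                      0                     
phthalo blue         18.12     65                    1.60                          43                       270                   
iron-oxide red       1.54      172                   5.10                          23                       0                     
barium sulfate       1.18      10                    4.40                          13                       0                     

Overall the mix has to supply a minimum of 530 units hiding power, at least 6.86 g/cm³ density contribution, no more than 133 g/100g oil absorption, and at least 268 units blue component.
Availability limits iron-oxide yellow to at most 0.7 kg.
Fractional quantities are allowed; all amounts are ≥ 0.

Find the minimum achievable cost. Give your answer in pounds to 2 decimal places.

Let x1 = kg of iron-oxide yellow, x2 = kg of carbon black, x3 = kg of phthalo blue, x4 = kg of iron-oxide red, x5 = kg of barium sulfate.
min 2.67x1 + 3.06x2 + 18.12x3 + 1.54x4 + 1.18x5 subject to:
  112x1 + 291x2 + 65x3 + 172x4 + 10x5 ≥ 530   (hiding power)
  4x1 + 1.85x2 + 1.6x3 + 5.1x4 + 4.4x5 ≥ 6.86   (density contribution)
  35x1 + 101x2 + 43x3 + 23x4 + 13x5 ≤ 133   (oil absorption)
  270x3 ≥ 268   (blue component)
  x1 ≤ 0.7
  x1, x2, x3, x4, x5 ≥ 0.
The optimal basis is {phthalo blue, iron-oxide red}; iron-oxide yellow, carbon black, barium sulfate drop out. The hiding power and blue component requirements are met with equality.
Optimal quantities: phthalo blue = 0.9926 kg, iron-oxide red = 2.706 kg.
Total cost: 18.12·0.9926 + 1.54·2.706 = 22.1532.

£22.15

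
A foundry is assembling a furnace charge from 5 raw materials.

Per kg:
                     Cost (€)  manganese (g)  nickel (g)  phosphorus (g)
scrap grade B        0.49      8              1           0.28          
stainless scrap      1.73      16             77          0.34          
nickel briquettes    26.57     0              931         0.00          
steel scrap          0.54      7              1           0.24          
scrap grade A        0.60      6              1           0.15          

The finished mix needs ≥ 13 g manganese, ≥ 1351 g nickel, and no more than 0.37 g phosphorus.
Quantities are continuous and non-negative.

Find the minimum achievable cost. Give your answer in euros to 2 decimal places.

€38.05

Treat it as an LP. Let x1 = kg of scrap grade B, x2 = kg of stainless scrap, x3 = kg of nickel briquettes, x4 = kg of steel scrap, x5 = kg of scrap grade A.
Minimise 0.49x1 + 1.73x2 + 26.57x3 + 0.54x4 + 0.6x5 s.t.:
  8x1 + 16x2 + 7x4 + 6x5 ≥ 13   (manganese)
  1x1 + 77x2 + 931x3 + 1x4 + 1x5 ≥ 1351   (nickel)
  0.28x1 + 0.34x2 + 0.24x4 + 0.15x5 ≤ 0.37   (phosphorus)
  x1, x2, x3, x4, x5 ≥ 0.
The optimal basis is {stainless scrap, nickel briquettes}; scrap grade B, steel scrap, scrap grade A drop out. Binding constraints: nickel and phosphorus.
Optimal quantities: stainless scrap = 1.0882 kg, nickel briquettes = 1.3611 kg.
Hence cost = 1.73·1.0882 + 26.57·1.3611 = €38.0470.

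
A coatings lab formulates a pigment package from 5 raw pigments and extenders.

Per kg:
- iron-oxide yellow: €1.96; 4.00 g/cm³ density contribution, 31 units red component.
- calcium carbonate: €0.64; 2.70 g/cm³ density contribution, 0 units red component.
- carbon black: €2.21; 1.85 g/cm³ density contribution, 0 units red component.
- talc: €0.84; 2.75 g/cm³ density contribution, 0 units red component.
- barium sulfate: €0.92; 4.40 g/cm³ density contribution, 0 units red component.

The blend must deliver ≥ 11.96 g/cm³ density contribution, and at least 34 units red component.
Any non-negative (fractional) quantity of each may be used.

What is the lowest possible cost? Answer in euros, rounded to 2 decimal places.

This is a linear program. Let x1 = kg of iron-oxide yellow, x2 = kg of calcium carbonate, x3 = kg of carbon black, x4 = kg of talc, x5 = kg of barium sulfate.
Minimise 1.96x1 + 0.64x2 + 2.21x3 + 0.84x4 + 0.92x5 with:
  4x1 + 2.7x2 + 1.85x3 + 2.75x4 + 4.4x5 ≥ 11.96   (density contribution)
  31x1 ≥ 34   (red component)
  x1, x2, x3, x4, x5 ≥ 0.
At the optimum only iron-oxide yellow, barium sulfate are positive (calcium carbonate, carbon black, talc = 0). The density contribution and red component requirements are met with equality.
So iron-oxide yellow = 1.097 kg, barium sulfate = 1.721 kg.
Objective = 1.96·1.097 + 0.92·1.721 = 3.7334.

€3.73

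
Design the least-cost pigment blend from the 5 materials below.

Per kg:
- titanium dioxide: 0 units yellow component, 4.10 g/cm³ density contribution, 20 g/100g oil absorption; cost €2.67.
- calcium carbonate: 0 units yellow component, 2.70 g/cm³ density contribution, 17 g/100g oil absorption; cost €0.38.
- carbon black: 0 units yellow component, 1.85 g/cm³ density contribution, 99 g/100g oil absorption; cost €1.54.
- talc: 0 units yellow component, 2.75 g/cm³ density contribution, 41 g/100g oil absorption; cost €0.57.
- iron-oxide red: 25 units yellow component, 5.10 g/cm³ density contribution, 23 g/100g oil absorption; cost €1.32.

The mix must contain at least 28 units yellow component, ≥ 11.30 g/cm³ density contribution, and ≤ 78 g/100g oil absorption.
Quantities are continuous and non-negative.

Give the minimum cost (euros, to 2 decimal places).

Let x1 = kg of titanium dioxide, x2 = kg of calcium carbonate, x3 = kg of carbon black, x4 = kg of talc, x5 = kg of iron-oxide red.
Minimize 2.67x1 + 0.38x2 + 1.54x3 + 0.57x4 + 1.32x5 s.t.:
  25x5 ≥ 28   (yellow component)
  4.1x1 + 2.7x2 + 1.85x3 + 2.75x4 + 5.1x5 ≥ 11.3   (density contribution)
  20x1 + 17x2 + 99x3 + 41x4 + 23x5 ≤ 78   (oil absorption)
  x1, x2, x3, x4, x5 ≥ 0.
The cheapest feasible vertex uses only calcium carbonate, iron-oxide red; titanium dioxide, carbon black, talc are not used. The yellow component and density contribution requirements are met with equality.
Optimal quantities: calcium carbonate = 2.0696 kg, iron-oxide red = 1.12 kg.
Cost = 0.38·2.0696 + 1.32·1.12 = 2.2648.

€2.26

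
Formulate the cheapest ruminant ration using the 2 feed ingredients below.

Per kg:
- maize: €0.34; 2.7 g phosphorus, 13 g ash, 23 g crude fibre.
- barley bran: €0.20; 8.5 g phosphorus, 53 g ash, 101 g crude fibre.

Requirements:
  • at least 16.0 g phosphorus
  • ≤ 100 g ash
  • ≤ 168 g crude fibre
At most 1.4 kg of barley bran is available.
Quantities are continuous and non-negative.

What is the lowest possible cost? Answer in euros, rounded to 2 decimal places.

Let x1 = kg of maize, x2 = kg of barley bran.
Minimise 0.34x1 + 0.2x2 subject to:
  2.7x1 + 8.5x2 ≥ 16   (phosphorus)
  13x1 + 53x2 ≤ 100   (ash)
  23x1 + 101x2 ≤ 168   (crude fibre)
  x2 ≤ 1.4
  x1, x2 ≥ 0.
Both inputs are positive at the optimum. There the phosphorus and crude fibre constraints are tight.
Solving gives x1 = 2.435, x2 = 1.109.
Cost = 0.34·2.435 + 0.2·1.109 = 1.0497.

€1.05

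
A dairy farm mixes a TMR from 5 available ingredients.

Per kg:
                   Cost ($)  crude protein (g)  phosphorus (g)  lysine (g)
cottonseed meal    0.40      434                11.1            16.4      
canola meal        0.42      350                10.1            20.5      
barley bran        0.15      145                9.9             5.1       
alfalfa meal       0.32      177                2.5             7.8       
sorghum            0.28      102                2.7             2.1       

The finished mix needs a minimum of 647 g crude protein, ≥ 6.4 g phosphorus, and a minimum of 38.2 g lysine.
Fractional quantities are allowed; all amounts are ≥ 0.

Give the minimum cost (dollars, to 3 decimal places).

$0.783

Treat it as an LP. Let x1 = kg of cottonseed meal, x2 = kg of canola meal, x3 = kg of barley bran, x4 = kg of alfalfa meal, x5 = kg of sorghum.
Minimise 0.4x1 + 0.42x2 + 0.15x3 + 0.32x4 + 0.28x5 with:
  434x1 + 350x2 + 145x3 + 177x4 + 102x5 ≥ 647   (crude protein)
  11.1x1 + 10.1x2 + 9.9x3 + 2.5x4 + 2.7x5 ≥ 6.4   (phosphorus)
  16.4x1 + 20.5x2 + 5.1x3 + 7.8x4 + 2.1x5 ≥ 38.2   (lysine)
  x1, x2, x3, x4, x5 ≥ 0.
The cheapest feasible vertex uses only canola meal; cottonseed meal, barley bran, alfalfa meal, sorghum are not used. There the lysine constraint is tight.
So canola meal = 1.8634 kg.
Cost = 0.42·1.8634 = 0.78263.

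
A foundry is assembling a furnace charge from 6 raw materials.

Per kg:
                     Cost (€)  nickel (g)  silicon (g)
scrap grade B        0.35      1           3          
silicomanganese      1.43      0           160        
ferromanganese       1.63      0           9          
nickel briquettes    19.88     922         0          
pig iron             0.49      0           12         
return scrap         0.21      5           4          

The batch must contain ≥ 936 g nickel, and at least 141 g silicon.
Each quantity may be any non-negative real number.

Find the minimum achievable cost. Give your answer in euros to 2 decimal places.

Let x1 = kg of scrap grade B, x2 = kg of silicomanganese, x3 = kg of ferromanganese, x4 = kg of nickel briquettes, x5 = kg of pig iron, x6 = kg of return scrap.
Minimise 0.35x1 + 1.43x2 + 1.63x3 + 19.88x4 + 0.49x5 + 0.21x6 with:
  1x1 + 922x4 + 5x6 ≥ 936   (nickel)
  3x1 + 160x2 + 9x3 + 12x5 + 4x6 ≥ 141   (silicon)
  x1, x2, x3, x4, x5, x6 ≥ 0.
The optimal basis is {silicomanganese, nickel briquettes}; scrap grade B, ferromanganese, pig iron, return scrap drop out. There the nickel and silicon constraints are tight.
So silicomanganese = 0.8812 kg, nickel briquettes = 1.015 kg.
Cost = 1.43·0.8812 + 19.88·1.015 = 21.4383.

€21.44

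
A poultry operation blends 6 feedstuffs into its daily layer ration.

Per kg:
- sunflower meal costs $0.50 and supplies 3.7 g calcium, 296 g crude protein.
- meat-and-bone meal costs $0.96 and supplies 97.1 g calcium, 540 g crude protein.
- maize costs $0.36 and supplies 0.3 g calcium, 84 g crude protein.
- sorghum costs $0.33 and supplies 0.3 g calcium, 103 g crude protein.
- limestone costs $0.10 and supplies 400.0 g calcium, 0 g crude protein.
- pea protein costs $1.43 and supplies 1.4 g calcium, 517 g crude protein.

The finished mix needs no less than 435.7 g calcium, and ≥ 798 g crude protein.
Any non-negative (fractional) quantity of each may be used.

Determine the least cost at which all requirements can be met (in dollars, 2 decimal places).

$1.45

Let x1 = kg of sunflower meal, x2 = kg of meat-and-bone meal, x3 = kg of maize, x4 = kg of sorghum, x5 = kg of limestone, x6 = kg of pea protein.
min 0.5x1 + 0.96x2 + 0.36x3 + 0.33x4 + 0.1x5 + 1.43x6 subject to:
  3.7x1 + 97.1x2 + 0.3x3 + 0.3x4 + 400x5 + 1.4x6 ≥ 435.7   (calcium)
  296x1 + 540x2 + 84x3 + 103x4 + 517x6 ≥ 798   (crude protein)
  x1, x2, x3, x4, x5, x6 ≥ 0.
The optimal basis is {sunflower meal, limestone}; meat-and-bone meal, maize, sorghum, pea protein drop out. The calcium and crude protein requirements are met with equality.
Optimal quantities: sunflower meal = 2.696 kg, limestone = 1.064 kg.
Hence cost = 0.5·2.696 + 0.1·1.064 = $1.4544.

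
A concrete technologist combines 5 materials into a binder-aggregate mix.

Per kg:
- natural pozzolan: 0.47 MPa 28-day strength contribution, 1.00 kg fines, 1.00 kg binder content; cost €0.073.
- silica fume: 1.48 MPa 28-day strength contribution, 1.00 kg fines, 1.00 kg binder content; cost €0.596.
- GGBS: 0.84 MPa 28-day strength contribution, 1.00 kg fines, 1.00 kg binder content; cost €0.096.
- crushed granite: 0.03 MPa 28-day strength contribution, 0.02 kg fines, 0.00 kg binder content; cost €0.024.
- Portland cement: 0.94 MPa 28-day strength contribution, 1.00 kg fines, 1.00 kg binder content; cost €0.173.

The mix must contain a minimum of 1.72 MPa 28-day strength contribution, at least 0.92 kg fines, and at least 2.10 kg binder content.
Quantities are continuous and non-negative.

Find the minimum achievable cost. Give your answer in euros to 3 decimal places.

€0.199

Let x1 = kg of natural pozzolan, x2 = kg of silica fume, x3 = kg of GGBS, x4 = kg of crushed granite, x5 = kg of Portland cement.
min 0.073x1 + 0.596x2 + 0.096x3 + 0.024x4 + 0.173x5 subject to:
  0.47x1 + 1.48x2 + 0.84x3 + 0.03x4 + 0.94x5 ≥ 1.72   (28-day strength contribution)
  1x1 + 1x2 + 1x3 + 0.02x4 + 1x5 ≥ 0.92   (fines)
  1x1 + 1x2 + 1x3 + 1x5 ≥ 2.1   (binder content)
  x1, x2, x3, x4, x5 ≥ 0.
At the optimum only natural pozzolan, GGBS are positive (silica fume, crushed granite, Portland cement = 0). The 28-day strength contribution and binder content requirements are met with equality.
So natural pozzolan = 0.1189 kg, GGBS = 1.981 kg.
Total cost: 0.073·0.1189 + 0.096·1.981 = 0.19886.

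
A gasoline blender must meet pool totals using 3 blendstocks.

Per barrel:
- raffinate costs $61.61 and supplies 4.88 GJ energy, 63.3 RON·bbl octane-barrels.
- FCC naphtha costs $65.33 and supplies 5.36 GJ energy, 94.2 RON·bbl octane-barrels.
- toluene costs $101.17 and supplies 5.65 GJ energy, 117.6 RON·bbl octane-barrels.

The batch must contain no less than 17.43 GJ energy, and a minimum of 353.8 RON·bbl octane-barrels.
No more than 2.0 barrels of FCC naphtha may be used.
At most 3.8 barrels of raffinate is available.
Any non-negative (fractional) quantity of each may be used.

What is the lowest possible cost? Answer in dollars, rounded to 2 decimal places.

$272.95

Let x1 = barrels of raffinate, x2 = barrels of FCC naphtha, x3 = barrels of toluene.
Minimise 61.61x1 + 65.33x2 + 101.17x3 subject to:
  4.88x1 + 5.36x2 + 5.65x3 ≥ 17.43   (energy)
  63.3x1 + 94.2x2 + 117.6x3 ≥ 353.8   (octane-barrels)
  x2 ≤ 2
  x1 ≤ 3.8
  x1, x2, x3 ≥ 0.
The optimal basis is {FCC naphtha, toluene}; raffinate drops out. Binding constraints: octane-barrels and the FCC naphtha cap.
So FCC naphtha = 2 barrels, toluene = 1.40646 barrels.
Hence cost = 65.33·2 + 101.17·1.40646 = $272.9516.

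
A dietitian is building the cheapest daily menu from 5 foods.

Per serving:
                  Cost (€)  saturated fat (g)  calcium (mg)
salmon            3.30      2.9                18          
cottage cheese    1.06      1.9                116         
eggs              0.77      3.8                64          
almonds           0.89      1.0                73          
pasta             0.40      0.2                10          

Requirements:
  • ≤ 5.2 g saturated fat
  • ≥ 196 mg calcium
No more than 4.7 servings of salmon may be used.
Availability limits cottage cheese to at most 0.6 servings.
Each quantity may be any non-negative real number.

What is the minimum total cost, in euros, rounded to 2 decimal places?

€2.17

Let x1 = servings of salmon, x2 = servings of cottage cheese, x3 = servings of eggs, x4 = servings of almonds, x5 = servings of pasta.
min 3.3x1 + 1.06x2 + 0.77x3 + 0.89x4 + 0.4x5 s.t.:
  2.9x1 + 1.9x2 + 3.8x3 + 1x4 + 0.2x5 ≤ 5.2   (saturated fat)
  18x1 + 116x2 + 64x3 + 73x4 + 10x5 ≥ 196   (calcium)
  x1 ≤ 4.7
  x2 ≤ 0.6
  x1, x2, x3, x4, x5 ≥ 0.
The optimal basis is {cottage cheese, eggs, almonds}; salmon, pasta drop out. There the saturated fat, calcium, the cottage cheese cap constraints are tight.
So cottage cheese = 0.6 servings, eggs = 0.7965 servings, almonds = 1.033 servings.
Cost = 1.06·0.6 + 0.77·0.7965 + 0.89·1.033 = 2.1687.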